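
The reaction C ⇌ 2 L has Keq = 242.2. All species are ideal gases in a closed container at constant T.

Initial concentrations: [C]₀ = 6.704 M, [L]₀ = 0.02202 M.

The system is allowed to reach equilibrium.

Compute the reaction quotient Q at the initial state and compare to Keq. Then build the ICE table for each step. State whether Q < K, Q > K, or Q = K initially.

Q₀ = 7.2327e-05; Q < K (proceeds forward)

Q₀ = 7.2327e-05 vs Keq = 242.2 ⇒ Q<K, forward
Step 1:
                  C         L
  init        6.704   0.02202
  Δ          -6.089     12.18
  eq         0.6146      12.2
  solve Keq expr → x = 6.089; check Q = 242.2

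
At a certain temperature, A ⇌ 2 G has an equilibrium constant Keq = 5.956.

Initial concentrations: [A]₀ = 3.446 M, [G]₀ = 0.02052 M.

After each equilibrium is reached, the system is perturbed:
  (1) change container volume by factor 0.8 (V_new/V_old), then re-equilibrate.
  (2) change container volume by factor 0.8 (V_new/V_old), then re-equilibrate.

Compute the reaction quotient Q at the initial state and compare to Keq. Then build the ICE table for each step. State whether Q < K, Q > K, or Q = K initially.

Q₀ = 1.2219e-04 vs Keq = 5.956 ⇒ Q<K, forward
Step 1:
                  A         G
  I           3.446   0.02052
  C          -1.633     3.266
  E           1.813     3.286
  solve Keq expr → x = 1.633; check Q = 5.956
Then change container volume by factor 0.8 (V_new/V_old).
Step 2:
                  A         G
  I           2.266     4.108
  C           0.155   -0.3101
  E           2.421     3.798
  solve Keq expr → x = -0.155; check Q = 5.956
Then change container volume by factor 0.8 (V_new/V_old).
Step 3:
                  A         G
  I           3.027     4.747
  C          0.1862   -0.3725
  E           3.213     4.375
  solve Keq expr → x = -0.1862; check Q = 5.956

Q₀ = 1.2219e-04; Q < K (proceeds forward)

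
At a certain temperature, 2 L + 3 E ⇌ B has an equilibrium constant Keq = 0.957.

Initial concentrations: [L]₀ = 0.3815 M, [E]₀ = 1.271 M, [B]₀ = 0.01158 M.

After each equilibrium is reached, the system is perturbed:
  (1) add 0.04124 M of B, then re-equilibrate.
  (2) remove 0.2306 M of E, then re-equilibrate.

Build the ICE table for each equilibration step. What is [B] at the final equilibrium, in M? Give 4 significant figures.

Q₀ = 0.03875 vs Keq = 0.957 ⇒ Q<K, forward
Step 1:
                   L          E          B
  Initial     0.3815      1.271    0.01158
  Change     -0.1292    -0.1938    0.06459
  Equil       0.2523      1.077    0.07617
  solve Keq expr → x = 0.06459; check Q = 0.957
Then add 0.04124 M of B.
Step 2:
                   L          E          B
  Initial     0.2523      1.077     0.1174
  Change     0.02678    0.04017   -0.01339
  Equil       0.2791      1.117      0.104
  solve Keq expr → x = -0.01339; check Q = 0.957
Then remove 0.2306 M of E.
Step 3:
                   L          E          B
  Initial     0.2791     0.8868      0.104
  Change     0.04092    0.06138   -0.02046
  Equil         0.32     0.9482    0.08356
  solve Keq expr → x = -0.02046; check Q = 0.957

[B]_eq = 0.08356 M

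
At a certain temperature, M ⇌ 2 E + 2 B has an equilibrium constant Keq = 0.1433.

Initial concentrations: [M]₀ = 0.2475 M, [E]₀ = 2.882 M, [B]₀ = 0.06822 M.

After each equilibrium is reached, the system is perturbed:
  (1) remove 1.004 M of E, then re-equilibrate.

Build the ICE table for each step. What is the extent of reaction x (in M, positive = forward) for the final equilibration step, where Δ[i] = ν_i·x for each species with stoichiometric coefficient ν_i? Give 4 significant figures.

Q₀ = 0.1562 vs Keq = 0.1433 ⇒ Q>K, reverse
Step 1:
                  M         E         B
  I          0.2475     2.882   0.06822
  C         0.00132  -0.00264  -0.00264
  E          0.2488     2.879   0.06558
  solve Keq expr → x = -0.00132; check Q = 0.1433
Then remove 1.004 M of E.
Step 2:
                  M         E         B
  I          0.2488     1.875   0.06558
  C        -0.01521   0.03042   0.03042
  E          0.2336     1.906     0.096
  solve Keq expr → x = 0.01521; check Q = 0.1433

x = 0.01521 M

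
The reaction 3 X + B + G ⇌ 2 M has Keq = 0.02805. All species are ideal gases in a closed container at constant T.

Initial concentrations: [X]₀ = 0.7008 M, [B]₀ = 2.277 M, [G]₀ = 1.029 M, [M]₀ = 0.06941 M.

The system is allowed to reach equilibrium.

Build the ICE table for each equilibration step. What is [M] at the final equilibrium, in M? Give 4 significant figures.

[M]_eq = 0.1229 M

Q₀ = 0.005974 vs Keq = 0.02805 ⇒ Q<K, forward
Step 1:
                    X           B           G           M
  init         0.7008       2.277       1.029     0.06941
  Δ          -0.08029    -0.02676    -0.02676     0.05353
  eq           0.6205        2.25       1.002      0.1229
  solve Keq expr → x = 0.02676; check Q = 0.02805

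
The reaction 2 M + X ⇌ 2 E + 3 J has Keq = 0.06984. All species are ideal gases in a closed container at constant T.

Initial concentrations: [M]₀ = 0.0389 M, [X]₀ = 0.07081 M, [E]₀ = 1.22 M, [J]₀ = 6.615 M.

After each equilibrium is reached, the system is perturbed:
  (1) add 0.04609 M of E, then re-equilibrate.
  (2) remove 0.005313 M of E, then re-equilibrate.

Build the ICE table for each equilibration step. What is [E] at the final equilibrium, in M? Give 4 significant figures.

Q₀ = 4.0208e+06 vs Keq = 0.06984 ⇒ Q>K, reverse
Step 1:
                    M           X           E           J
  Initial      0.0389     0.07081        1.22       6.615
  Change        1.195      0.5974      -1.195      -1.792
  Equil         1.234      0.6682     0.02516       4.823
  solve Keq expr → x = -0.5974; check Q = 0.06984
Then add 0.04609 M of E.
Step 2:
                    M           X           E           J
  Initial       1.234      0.6682     0.07125       4.823
  Change       0.0442      0.0221     -0.0442    -0.06631
  Equil         1.278      0.6903     0.02705       4.756
  solve Keq expr → x = -0.0221; check Q = 0.06984
Then remove 0.005313 M of E.
Step 3:
                    M           X           E           J
  Initial       1.278      0.6903     0.02174       4.756
  Change    -0.005091   -0.002545    0.005091    0.007636
  Equil         1.273      0.6878     0.02683       4.764
  solve Keq expr → x = 0.002545; check Q = 0.06984

[E]_eq = 0.02683 M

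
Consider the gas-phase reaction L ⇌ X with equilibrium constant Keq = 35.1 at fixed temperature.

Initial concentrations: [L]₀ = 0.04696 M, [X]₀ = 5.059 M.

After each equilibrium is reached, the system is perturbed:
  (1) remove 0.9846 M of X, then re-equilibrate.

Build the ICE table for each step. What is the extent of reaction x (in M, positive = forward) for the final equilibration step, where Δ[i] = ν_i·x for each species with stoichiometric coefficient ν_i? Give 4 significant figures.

x = 0.02727 M

Q₀ = 107.7 vs Keq = 35.1 ⇒ Q>K, reverse
Step 1:
                  L         X
  Initial   0.04696     5.059
  Change    0.09448  -0.09448
  Equil      0.1414     4.965
  solve Keq expr → x = -0.09448; check Q = 35.1
Then remove 0.9846 M of X.
Step 2:
                  L         X
  Initial    0.1414      3.98
  Change   -0.02727   0.02727
  Equil      0.1142     4.007
  solve Keq expr → x = 0.02727; check Q = 35.1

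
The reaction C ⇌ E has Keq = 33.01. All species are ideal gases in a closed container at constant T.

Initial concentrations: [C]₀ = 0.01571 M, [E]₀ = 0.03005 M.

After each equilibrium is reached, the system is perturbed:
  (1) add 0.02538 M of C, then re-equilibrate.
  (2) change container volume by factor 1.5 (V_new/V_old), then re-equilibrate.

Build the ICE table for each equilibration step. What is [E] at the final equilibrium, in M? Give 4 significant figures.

Q₀ = 1.913 vs Keq = 33.01 ⇒ Q<K, forward
Step 1:
                   C          E
  I          0.01571    0.03005
  C         -0.01436    0.01436
  E         0.001345    0.04441
  solve Keq expr → x = 0.01436; check Q = 33.01
Then add 0.02538 M of C.
Step 2:
                   C          E
  I          0.02673    0.04441
  C         -0.02463    0.02463
  E         0.002092    0.06905
  solve Keq expr → x = 0.02463; check Q = 33.01
Then change container volume by factor 1.5 (V_new/V_old).
Step 3:
                   C          E
  I         0.001394    0.04603
  C                0          0
  E         0.001394    0.04603
  solve Keq expr → x = 0; check Q = 33.01

[E]_eq = 0.04603 M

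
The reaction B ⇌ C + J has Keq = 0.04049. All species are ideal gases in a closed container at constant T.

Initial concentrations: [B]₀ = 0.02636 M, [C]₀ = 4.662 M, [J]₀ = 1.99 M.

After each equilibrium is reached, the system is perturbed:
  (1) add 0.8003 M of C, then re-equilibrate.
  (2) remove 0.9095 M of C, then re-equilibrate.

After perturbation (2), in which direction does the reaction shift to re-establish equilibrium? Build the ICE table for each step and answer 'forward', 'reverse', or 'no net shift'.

Q₀ = 351.9 vs Keq = 0.04049 ⇒ Q>K, reverse
Step 1:
                    B           C           J
  init        0.02636       4.662        1.99
  Δ              1.96       -1.96       -1.96
  eq            1.987       2.702     0.02977
  solve Keq expr → x = -1.96; check Q = 0.04049
Then add 0.8003 M of C.
Step 2:
                    B           C           J
  init          1.987       3.502     0.02977
  Δ          0.006682   -0.006682   -0.006682
  eq            1.993       3.495     0.02309
  solve Keq expr → x = -0.006682; check Q = 0.04049
Then remove 0.9095 M of C.
Step 3:
                    B           C           J
  init          1.993       2.586     0.02309
  Δ         -0.007903    0.007903    0.007903
  eq            1.985       2.594     0.03099
  solve Keq expr → x = 0.007903; check Q = 0.04049

Direction: forward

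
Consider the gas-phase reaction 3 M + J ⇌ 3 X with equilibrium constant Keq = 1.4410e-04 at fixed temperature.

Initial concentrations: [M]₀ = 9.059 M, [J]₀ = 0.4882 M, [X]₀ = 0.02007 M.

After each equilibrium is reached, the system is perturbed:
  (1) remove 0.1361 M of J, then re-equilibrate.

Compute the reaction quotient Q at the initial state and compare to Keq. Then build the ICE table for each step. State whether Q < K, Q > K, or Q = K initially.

Q₀ = 2.2274e-08 vs Keq = 1.4410e-04 ⇒ Q<K, forward
Step 1:
                    M           J           X
  Initial       9.059      0.4882     0.02007
  Change      -0.3132     -0.1044      0.3132
  Equil         8.746      0.3838      0.3332
  solve Keq expr → x = 0.1044; check Q = 1.4410e-04
Then remove 0.1361 M of J.
Step 2:
                    M           J           X
  Initial       8.746      0.2477      0.3332
  Change        0.039       0.013      -0.039
  Equil         8.785      0.2607      0.2942
  solve Keq expr → x = -0.013; check Q = 1.4410e-04

Q₀ = 2.2274e-08; Q < K (proceeds forward)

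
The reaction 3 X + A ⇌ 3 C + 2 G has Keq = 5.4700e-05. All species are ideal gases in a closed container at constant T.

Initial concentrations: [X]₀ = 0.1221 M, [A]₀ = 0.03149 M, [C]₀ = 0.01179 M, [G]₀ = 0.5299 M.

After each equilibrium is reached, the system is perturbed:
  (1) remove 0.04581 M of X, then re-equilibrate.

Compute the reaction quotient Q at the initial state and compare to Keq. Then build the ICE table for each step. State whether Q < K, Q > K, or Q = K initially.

Q₀ = 0.008028; Q > K (proceeds reverse)

Q₀ = 0.008028 vs Keq = 5.4700e-05 ⇒ Q>K, reverse
Step 1:
                  X         A         C         G
  init       0.1221   0.03149   0.01179    0.5299
  Δ        0.009289  0.003096 -0.009289 -0.006193
  eq         0.1314   0.03459  0.002501    0.5237
  solve Keq expr → x = -0.003096; check Q = 5.4700e-05
Then remove 0.04581 M of X.
Step 2:
                  X         A         C         G
  init      0.08558   0.03459  0.002501    0.5237
  Δ       8.5017e-04 2.8339e-04 -8.5017e-04 -5.6678e-04
  eq        0.08643   0.03487  0.001651    0.5231
  solve Keq expr → x = -2.8339e-04; check Q = 5.4700e-05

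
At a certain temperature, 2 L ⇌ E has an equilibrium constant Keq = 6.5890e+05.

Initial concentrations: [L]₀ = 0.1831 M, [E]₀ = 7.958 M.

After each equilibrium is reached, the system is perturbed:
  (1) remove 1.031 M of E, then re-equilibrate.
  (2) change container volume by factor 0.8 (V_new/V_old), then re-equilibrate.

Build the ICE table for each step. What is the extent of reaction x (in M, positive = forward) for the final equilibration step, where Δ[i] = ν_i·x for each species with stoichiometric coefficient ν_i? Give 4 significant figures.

x = 2.1530e-04 M

Q₀ = 237.4 vs Keq = 6.5890e+05 ⇒ Q<K, forward
Step 1:
                  L         E
  I          0.1831     7.958
  C         -0.1796    0.0898
  E        0.003495     8.048
  solve Keq expr → x = 0.0898; check Q = 6.5890e+05
Then remove 1.031 M of E.
Step 2:
                  L         E
  I        0.003495     7.017
  C       -2.3150e-04 1.1575e-04
  E        0.003263     7.017
  solve Keq expr → x = 1.1575e-04; check Q = 6.5890e+05
Then change container volume by factor 0.8 (V_new/V_old).
Step 3:
                  L         E
  I        0.004079     8.771
  C       -4.3061e-04 2.1530e-04
  E        0.003649     8.771
  solve Keq expr → x = 2.1530e-04; check Q = 6.5890e+05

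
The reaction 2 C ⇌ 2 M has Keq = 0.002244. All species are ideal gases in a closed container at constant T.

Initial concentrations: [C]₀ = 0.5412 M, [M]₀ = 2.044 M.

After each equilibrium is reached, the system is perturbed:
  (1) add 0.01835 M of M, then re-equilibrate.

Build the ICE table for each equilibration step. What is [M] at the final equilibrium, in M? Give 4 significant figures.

Q₀ = 14.26 vs Keq = 0.002244 ⇒ Q>K, reverse
Step 1:
                   C          M
  Initial     0.5412      2.044
  Change       1.927     -1.927
  Equil        2.468     0.1169
  solve Keq expr → x = -0.9635; check Q = 0.002244
Then add 0.01835 M of M.
Step 2:
                   C          M
  Initial      2.468     0.1353
  Change     0.01752   -0.01752
  Equil        2.486     0.1178
  solve Keq expr → x = -0.00876; check Q = 0.002244

[M]_eq = 0.1178 M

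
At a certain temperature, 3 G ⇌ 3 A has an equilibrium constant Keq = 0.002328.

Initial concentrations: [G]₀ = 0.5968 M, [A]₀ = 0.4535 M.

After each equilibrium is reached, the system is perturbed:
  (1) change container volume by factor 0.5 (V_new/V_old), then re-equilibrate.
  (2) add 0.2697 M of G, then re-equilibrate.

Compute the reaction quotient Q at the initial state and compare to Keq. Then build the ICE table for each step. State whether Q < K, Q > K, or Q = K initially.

Q₀ = 0.4388; Q > K (proceeds reverse)

Q₀ = 0.4388 vs Keq = 0.002328 ⇒ Q>K, reverse
Step 1:
                    G           A
  Initial      0.5968      0.4535
  Change       0.3306     -0.3306
  Equil        0.9274      0.1229
  solve Keq expr → x = -0.1102; check Q = 0.002328
Then change container volume by factor 0.5 (V_new/V_old).
Step 2:
                    G           A
  Initial       1.855      0.2458
  Change            0           0
  Equil         1.855      0.2458
  solve Keq expr → x = 0; check Q = 0.002328
Then add 0.2697 M of G.
Step 3:
                    G           A
  Initial       2.124      0.2458
  Change     -0.03156     0.03156
  Equil         2.093      0.2774
  solve Keq expr → x = 0.01052; check Q = 0.002328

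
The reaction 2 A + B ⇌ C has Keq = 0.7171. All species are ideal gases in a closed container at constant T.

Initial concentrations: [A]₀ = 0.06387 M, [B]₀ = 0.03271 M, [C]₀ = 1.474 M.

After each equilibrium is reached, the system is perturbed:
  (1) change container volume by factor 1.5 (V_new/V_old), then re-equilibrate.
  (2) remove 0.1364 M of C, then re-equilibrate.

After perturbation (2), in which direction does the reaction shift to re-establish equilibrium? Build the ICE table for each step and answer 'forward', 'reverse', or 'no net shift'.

Q₀ = 1.1046e+04 vs Keq = 0.7171 ⇒ Q>K, reverse
Step 1:
                  A         B         C
  Initial   0.06387   0.03271     1.474
  Change      1.265    0.6323   -0.6323
  Equil       1.329     0.665    0.8417
  solve Keq expr → x = -0.6323; check Q = 0.7171
Then change container volume by factor 1.5 (V_new/V_old).
Step 2:
                  A         B         C
  Initial    0.8857    0.4434    0.5611
  Change     0.2011    0.1005   -0.1005
  Equil       1.087    0.5439    0.4606
  solve Keq expr → x = -0.1005; check Q = 0.7171
Then remove 0.1364 M of C.
Step 3:
                  A         B         C
  Initial     1.087    0.5439    0.3242
  Change   -0.08127  -0.04063   0.04063
  Equil       1.005    0.5032    0.3648
  solve Keq expr → x = 0.04063; check Q = 0.7171

Direction: forward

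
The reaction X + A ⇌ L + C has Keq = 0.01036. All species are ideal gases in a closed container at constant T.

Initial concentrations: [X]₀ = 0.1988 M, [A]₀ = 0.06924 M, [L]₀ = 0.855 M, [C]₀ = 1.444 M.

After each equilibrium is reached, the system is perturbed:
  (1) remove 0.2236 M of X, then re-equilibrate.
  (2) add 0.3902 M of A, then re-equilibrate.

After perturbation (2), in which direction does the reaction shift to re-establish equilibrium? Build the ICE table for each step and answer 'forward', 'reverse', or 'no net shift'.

Direction: forward

Q₀ = 89.69 vs Keq = 0.01036 ⇒ Q>K, reverse
Step 1:
                   X          A          L          C
  init        0.1988    0.06924      0.855      1.444
  Δ           0.8389     0.8389    -0.8389    -0.8389
  eq           1.038     0.9081    0.01613     0.6051
  solve Keq expr → x = -0.8389; check Q = 0.01036
Then remove 0.2236 M of X.
Step 2:
                   X          A          L          C
  init        0.8141     0.9081    0.01613     0.6051
  Δ         0.003308   0.003308  -0.003308  -0.003308
  eq          0.8174     0.9114    0.01282     0.6018
  solve Keq expr → x = -0.003308; check Q = 0.01036
Then add 0.3902 M of A.
Step 3:
                   X          A          L          C
  init        0.8174      1.302    0.01282     0.6018
  Δ        -0.005149  -0.005149   0.005149   0.005149
  eq          0.8122      1.296    0.01797      0.607
  solve Keq expr → x = 0.005149; check Q = 0.01036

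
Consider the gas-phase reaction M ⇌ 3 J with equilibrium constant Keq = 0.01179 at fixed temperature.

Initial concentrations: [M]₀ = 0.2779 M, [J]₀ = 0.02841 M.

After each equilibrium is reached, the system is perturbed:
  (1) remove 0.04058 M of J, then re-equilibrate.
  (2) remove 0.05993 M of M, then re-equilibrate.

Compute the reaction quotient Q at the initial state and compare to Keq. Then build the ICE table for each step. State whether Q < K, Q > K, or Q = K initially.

Q₀ = 8.2514e-05 vs Keq = 0.01179 ⇒ Q<K, forward
Step 1:
                    M           J
  I            0.2779     0.02841
  C          -0.03769      0.1131
  E            0.2402      0.1415
  solve Keq expr → x = 0.03769; check Q = 0.01179
Then remove 0.04058 M of J.
Step 2:
                    M           J
  I            0.2402      0.1009
  C          -0.01268     0.03805
  E            0.2275      0.1389
  solve Keq expr → x = 0.01268; check Q = 0.01179
Then remove 0.05993 M of M.
Step 3:
                    M           J
  I            0.1676      0.1389
  C          0.004145    -0.01244
  E            0.1717      0.1265
  solve Keq expr → x = -0.004145; check Q = 0.01179

Q₀ = 8.2514e-05; Q < K (proceeds forward)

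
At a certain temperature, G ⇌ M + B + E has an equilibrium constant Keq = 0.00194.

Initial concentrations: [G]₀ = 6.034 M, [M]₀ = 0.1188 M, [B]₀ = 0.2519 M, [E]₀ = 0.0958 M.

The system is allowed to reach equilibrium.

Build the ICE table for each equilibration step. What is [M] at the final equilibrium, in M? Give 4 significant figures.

[M]_eq = 0.1985 M

Q₀ = 4.7512e-04 vs Keq = 0.00194 ⇒ Q<K, forward
Step 1:
                  G         M         B         E
  Initial     6.034    0.1188    0.2519    0.0958
  Change    -0.0797    0.0797    0.0797    0.0797
  Equil       5.954    0.1985    0.3316    0.1755
  solve Keq expr → x = 0.0797; check Q = 0.00194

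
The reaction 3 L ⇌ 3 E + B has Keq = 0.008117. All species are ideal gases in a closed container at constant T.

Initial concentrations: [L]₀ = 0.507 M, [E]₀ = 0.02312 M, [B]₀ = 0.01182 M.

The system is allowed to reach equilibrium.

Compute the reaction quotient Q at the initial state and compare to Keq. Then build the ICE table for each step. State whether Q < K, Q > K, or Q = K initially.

Q₀ = 1.1209e-06 vs Keq = 0.008117 ⇒ Q<K, forward
Step 1:
                  L         E         B
  Initial     0.507   0.02312   0.01182
  Change    -0.1546    0.1546   0.05152
  Equil      0.3524    0.1777   0.06334
  solve Keq expr → x = 0.05152; check Q = 0.008117

Q₀ = 1.1209e-06; Q < K (proceeds forward)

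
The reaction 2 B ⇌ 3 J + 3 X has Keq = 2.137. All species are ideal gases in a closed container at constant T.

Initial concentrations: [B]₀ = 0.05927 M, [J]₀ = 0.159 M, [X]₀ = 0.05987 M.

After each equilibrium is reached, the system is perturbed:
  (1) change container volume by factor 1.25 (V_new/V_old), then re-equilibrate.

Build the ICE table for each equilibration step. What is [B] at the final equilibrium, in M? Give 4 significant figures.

[B]_eq = 0.002311 M

Q₀ = 2.4556e-04 vs Keq = 2.137 ⇒ Q<K, forward
Step 1:
                  B         J         X
  Initial   0.05927     0.159   0.05987
  Change   -0.05492   0.08238   0.08238
  Equil    0.004352    0.2414    0.1422
  solve Keq expr → x = 0.02746; check Q = 2.137
Then change container volume by factor 1.25 (V_new/V_old).
Step 2:
                  B         J         X
  Initial  0.003482    0.1931    0.1138
  Change   -0.00117  0.001756  0.001756
  Equil    0.002311    0.1949    0.1156
  solve Keq expr → x = 5.8524e-04; check Q = 2.137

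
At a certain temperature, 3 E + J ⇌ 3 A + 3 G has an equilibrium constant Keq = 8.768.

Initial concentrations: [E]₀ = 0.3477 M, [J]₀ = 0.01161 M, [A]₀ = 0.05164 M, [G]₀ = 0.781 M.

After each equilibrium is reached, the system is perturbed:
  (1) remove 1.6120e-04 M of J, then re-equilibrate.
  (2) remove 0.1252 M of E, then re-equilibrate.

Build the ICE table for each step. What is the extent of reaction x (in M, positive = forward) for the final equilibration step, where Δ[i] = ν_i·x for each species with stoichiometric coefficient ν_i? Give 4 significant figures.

Q₀ = 0.1344 vs Keq = 8.768 ⇒ Q<K, forward
Step 1:
                    E           J           A           G
  init         0.3477     0.01161     0.05164       0.781
  Δ          -0.03149     -0.0105     0.03149     0.03149
  eq           0.3162    0.001112     0.08313      0.8125
  solve Keq expr → x = 0.0105; check Q = 8.768
Then remove 1.6120e-04 M of J.
Step 2:
                    E           J           A           G
  init         0.3162  9.5054e-04     0.08313      0.8125
  Δ        4.1585e-04  1.3862e-04 -4.1585e-04 -4.1585e-04
  eq           0.3166    0.001089     0.08272      0.8121
  solve Keq expr → x = -1.3862e-04; check Q = 8.768
Then remove 0.1252 M of E.
Step 3:
                    E           J           A           G
  init         0.1914    0.001089     0.08272      0.8121
  Δ          0.006782    0.002261   -0.006782   -0.006782
  eq           0.1982     0.00335     0.07594      0.8053
  solve Keq expr → x = -0.002261; check Q = 8.768

x = -0.002261 M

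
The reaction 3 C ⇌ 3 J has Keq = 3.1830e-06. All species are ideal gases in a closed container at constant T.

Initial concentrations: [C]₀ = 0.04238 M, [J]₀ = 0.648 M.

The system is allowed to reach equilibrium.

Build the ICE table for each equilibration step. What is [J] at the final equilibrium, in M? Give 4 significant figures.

[J]_eq = 0.01001 M

Q₀ = 3575 vs Keq = 3.1830e-06 ⇒ Q>K, reverse
Step 1:
                    C           J
  Initial     0.04238       0.648
  Change        0.638      -0.638
  Equil        0.6804     0.01001
  solve Keq expr → x = -0.2127; check Q = 3.1830e-06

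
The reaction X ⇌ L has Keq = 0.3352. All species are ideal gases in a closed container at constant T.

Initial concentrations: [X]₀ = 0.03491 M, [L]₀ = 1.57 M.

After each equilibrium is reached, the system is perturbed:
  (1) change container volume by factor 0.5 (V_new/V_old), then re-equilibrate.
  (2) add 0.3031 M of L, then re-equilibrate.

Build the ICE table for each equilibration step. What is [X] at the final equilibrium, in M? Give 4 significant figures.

[X]_eq = 2.631 M

Q₀ = 44.97 vs Keq = 0.3352 ⇒ Q>K, reverse
Step 1:
                  X         L
  Initial   0.03491      1.57
  Change      1.167    -1.167
  Equil       1.202    0.4029
  solve Keq expr → x = -1.167; check Q = 0.3352
Then change container volume by factor 0.5 (V_new/V_old).
Step 2:
                  X         L
  Initial     2.404    0.8058
  Change          0         0
  Equil       2.404    0.8058
  solve Keq expr → x = 0; check Q = 0.3352
Then add 0.3031 M of L.
Step 3:
                  X         L
  Initial     2.404     1.109
  Change      0.227    -0.227
  Equil       2.631    0.8819
  solve Keq expr → x = -0.227; check Q = 0.3352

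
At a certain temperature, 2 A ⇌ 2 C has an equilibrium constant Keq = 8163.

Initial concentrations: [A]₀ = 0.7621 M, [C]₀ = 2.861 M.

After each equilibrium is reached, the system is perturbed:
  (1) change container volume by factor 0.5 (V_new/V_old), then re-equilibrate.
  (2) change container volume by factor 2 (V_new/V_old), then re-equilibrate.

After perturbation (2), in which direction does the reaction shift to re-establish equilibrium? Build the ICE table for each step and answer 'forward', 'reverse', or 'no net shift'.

Direction: no net shift

Q₀ = 14.09 vs Keq = 8163 ⇒ Q<K, forward
Step 1:
                   A          C
  I           0.7621      2.861
  C          -0.7224     0.7224
  E          0.03966      3.583
  solve Keq expr → x = 0.3612; check Q = 8163
Then change container volume by factor 0.5 (V_new/V_old).
Step 2:
                   A          C
  I          0.07932      7.167
  C                0          0
  E          0.07932      7.167
  solve Keq expr → x = 0; check Q = 8163
Then change container volume by factor 2 (V_new/V_old).
Step 3:
                   A          C
  I          0.03966      3.583
  C                0          0
  E          0.03966      3.583
  solve Keq expr → x = 0; check Q = 8163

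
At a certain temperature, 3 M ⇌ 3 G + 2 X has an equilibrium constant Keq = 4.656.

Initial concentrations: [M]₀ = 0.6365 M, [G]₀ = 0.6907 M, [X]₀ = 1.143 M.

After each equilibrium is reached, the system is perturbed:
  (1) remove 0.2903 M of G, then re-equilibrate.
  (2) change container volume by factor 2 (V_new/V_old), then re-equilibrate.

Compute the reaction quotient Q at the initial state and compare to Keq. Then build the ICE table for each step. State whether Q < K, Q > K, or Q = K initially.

Q₀ = 1.669; Q < K (proceeds forward)

Q₀ = 1.669 vs Keq = 4.656 ⇒ Q<K, forward
Step 1:
                   M          G          X
  Initial     0.6365     0.6907      1.143
  Change    -0.09942    0.09942    0.06628
  Equil       0.5371     0.7901      1.209
  solve Keq expr → x = 0.03314; check Q = 4.656
Then remove 0.2903 M of G.
Step 2:
                   M          G          X
  Initial     0.5371     0.4998      1.209
  Change     -0.1078     0.1078    0.07188
  Equil       0.4293     0.6076      1.281
  solve Keq expr → x = 0.03594; check Q = 4.656
Then change container volume by factor 2 (V_new/V_old).
Step 3:
                   M          G          X
  Initial     0.2146     0.3038     0.6406
  Change    -0.05112    0.05112    0.03408
  Equil       0.1635     0.3549     0.6747
  solve Keq expr → x = 0.01704; check Q = 4.656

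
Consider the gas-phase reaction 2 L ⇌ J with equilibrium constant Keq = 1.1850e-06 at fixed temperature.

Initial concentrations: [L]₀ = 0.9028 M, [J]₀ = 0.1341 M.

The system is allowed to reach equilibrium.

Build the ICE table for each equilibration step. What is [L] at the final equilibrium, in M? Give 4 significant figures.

[L]_eq = 1.171 M

Q₀ = 0.1645 vs Keq = 1.1850e-06 ⇒ Q>K, reverse
Step 1:
                  L         J
  I          0.9028    0.1341
  C          0.2682   -0.1341
  E           1.171 1.6249e-06
  solve Keq expr → x = -0.1341; check Q = 1.1850e-06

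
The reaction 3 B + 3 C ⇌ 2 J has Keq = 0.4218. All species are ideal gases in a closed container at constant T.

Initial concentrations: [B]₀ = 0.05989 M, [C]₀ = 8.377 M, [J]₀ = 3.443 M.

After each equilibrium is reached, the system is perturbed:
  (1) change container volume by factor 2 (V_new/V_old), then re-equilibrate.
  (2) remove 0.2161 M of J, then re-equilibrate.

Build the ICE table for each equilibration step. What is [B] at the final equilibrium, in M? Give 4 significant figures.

Q₀ = 93.87 vs Keq = 0.4218 ⇒ Q>K, reverse
Step 1:
                   B          C          J
  Initial    0.05989      8.377      3.443
  Change      0.2786     0.2786    -0.1857
  Equil       0.3385      8.656      3.257
  solve Keq expr → x = -0.09287; check Q = 0.4218
Then change container volume by factor 2 (V_new/V_old).
Step 2:
                   B          C          J
  Initial     0.1693      4.328      1.629
  Change      0.2132     0.2132    -0.1421
  Equil       0.3825      4.541      1.486
  solve Keq expr → x = -0.07107; check Q = 0.4218
Then remove 0.2161 M of J.
Step 3:
                   B          C          J
  Initial     0.3825      4.541       1.27
  Change    -0.03176   -0.03176    0.02117
  Equil       0.3507      4.509      1.292
  solve Keq expr → x = 0.01059; check Q = 0.4218

[B]_eq = 0.3507 M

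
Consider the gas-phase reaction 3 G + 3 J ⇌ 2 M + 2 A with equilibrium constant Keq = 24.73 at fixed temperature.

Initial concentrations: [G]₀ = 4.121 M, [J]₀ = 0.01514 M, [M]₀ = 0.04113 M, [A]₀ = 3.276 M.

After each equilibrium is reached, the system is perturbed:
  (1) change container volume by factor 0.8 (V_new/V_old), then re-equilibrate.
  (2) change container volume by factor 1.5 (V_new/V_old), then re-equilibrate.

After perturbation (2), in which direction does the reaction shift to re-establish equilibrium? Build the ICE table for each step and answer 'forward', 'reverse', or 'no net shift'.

Q₀ = 74.75 vs Keq = 24.73 ⇒ Q>K, reverse
Step 1:
                  G         J         M         A
  I           4.121   0.01514   0.04113     3.276
  C        0.005409  0.005409 -0.003606 -0.003606
  E           4.126   0.02055   0.03752     3.272
  solve Keq expr → x = -0.001803; check Q = 24.73
Then change container volume by factor 0.8 (V_new/V_old).
Step 2:
                  G         J         M         A
  I           5.158   0.02569    0.0469      4.09
  C       -0.002922 -0.002922  0.001948  0.001948
  E           5.155   0.02277   0.04885     4.092
  solve Keq expr → x = 9.7393e-04; check Q = 24.73
Then change container volume by factor 1.5 (V_new/V_old).
Step 3:
                  G         J         M         A
  I           3.437   0.01518   0.03257     2.728
  C         0.00367   0.00367 -0.002447 -0.002447
  E            3.44   0.01885   0.03012     2.726
  solve Keq expr → x = -0.001223; check Q = 24.73

Direction: reverse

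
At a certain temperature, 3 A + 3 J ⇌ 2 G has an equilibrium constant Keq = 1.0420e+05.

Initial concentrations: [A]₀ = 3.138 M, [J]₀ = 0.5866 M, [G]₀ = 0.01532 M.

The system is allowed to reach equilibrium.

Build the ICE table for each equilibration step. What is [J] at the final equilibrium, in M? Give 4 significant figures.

[J]_eq = 0.004539 M

Q₀ = 3.7630e-05 vs Keq = 1.0420e+05 ⇒ Q<K, forward
Step 1:
                  A         J         G
  I           3.138    0.5866   0.01532
  C         -0.5821   -0.5821     0.388
  E           2.556  0.004539    0.4034
  solve Keq expr → x = 0.194; check Q = 1.0420e+05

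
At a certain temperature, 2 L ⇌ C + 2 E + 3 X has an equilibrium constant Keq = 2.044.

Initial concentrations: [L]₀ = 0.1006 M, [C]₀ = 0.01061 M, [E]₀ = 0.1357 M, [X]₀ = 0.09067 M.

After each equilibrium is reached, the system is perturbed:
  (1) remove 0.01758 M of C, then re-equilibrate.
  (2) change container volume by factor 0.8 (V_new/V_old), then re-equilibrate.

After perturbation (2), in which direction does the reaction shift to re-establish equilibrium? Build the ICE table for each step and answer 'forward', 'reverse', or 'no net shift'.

Direction: reverse

Q₀ = 1.4390e-05 vs Keq = 2.044 ⇒ Q<K, forward
Step 1:
                    L           C           E           X
  init         0.1006     0.01061      0.1357     0.09067
  Δ          -0.09613     0.04806     0.09613      0.1442
  eq         0.004471     0.05867      0.2318      0.2349
  solve Keq expr → x = 0.04806; check Q = 2.044
Then remove 0.01758 M of C.
Step 2:
                    L           C           E           X
  init       0.004471     0.04109      0.2318      0.2349
  Δ       -6.7832e-04  3.3916e-04  6.7832e-04    0.001017
  eq         0.003792     0.04143      0.2325      0.2359
  solve Keq expr → x = 3.3916e-04; check Q = 2.044
Then change container volume by factor 0.8 (V_new/V_old).
Step 3:
                    L           C           E           X
  init       0.004741     0.05179      0.2906      0.2949
  Δ          0.002389   -0.001194   -0.002389   -0.003583
  eq         0.007129      0.0506      0.2882      0.2913
  solve Keq expr → x = -0.001194; check Q = 2.044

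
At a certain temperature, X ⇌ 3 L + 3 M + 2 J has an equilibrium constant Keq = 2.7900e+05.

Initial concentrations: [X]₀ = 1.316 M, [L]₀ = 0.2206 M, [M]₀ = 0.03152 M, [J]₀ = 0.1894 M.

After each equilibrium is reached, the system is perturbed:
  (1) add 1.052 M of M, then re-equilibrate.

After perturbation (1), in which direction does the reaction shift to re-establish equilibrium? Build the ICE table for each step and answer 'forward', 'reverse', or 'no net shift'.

Direction: reverse

Q₀ = 9.1639e-09 vs Keq = 2.7900e+05 ⇒ Q<K, forward
Step 1:
                    X           L           M           J
  Initial       1.316      0.2206     0.03152      0.1894
  Change       -1.236       3.707       3.707       2.471
  Equil       0.08033       3.928       3.739       2.661
  solve Keq expr → x = 1.236; check Q = 2.7900e+05
Then add 1.052 M of M.
Step 2:
                    X           L           M           J
  Initial     0.08033       3.928       4.791       2.661
  Change      0.04787     -0.1436     -0.1436    -0.09575
  Equil        0.1282       3.784       4.647       2.565
  solve Keq expr → x = -0.04787; check Q = 2.7900e+05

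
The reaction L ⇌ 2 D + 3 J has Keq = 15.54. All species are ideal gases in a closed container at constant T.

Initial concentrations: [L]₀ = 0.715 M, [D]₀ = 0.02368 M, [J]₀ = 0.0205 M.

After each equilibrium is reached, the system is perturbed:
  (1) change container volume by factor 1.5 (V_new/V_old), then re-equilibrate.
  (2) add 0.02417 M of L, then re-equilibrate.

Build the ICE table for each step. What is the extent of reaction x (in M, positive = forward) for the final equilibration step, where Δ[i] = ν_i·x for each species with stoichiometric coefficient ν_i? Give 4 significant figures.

Q₀ = 6.7565e-09 vs Keq = 15.54 ⇒ Q<K, forward
Step 1:
                  L         D         J
  I           0.715   0.02368    0.0205
  C         -0.4933    0.9865      1.48
  E          0.2217      1.01       1.5
  solve Keq expr → x = 0.4933; check Q = 15.54
Then change container volume by factor 1.5 (V_new/V_old).
Step 2:
                  L         D         J
  I          0.1478    0.6735         1
  C        -0.07122    0.1424    0.2137
  E         0.07661    0.8159     1.214
  solve Keq expr → x = 0.07122; check Q = 15.54
Then add 0.02417 M of L.
Step 3:
                  L         D         J
  I          0.1008    0.8159     1.214
  C        -0.01208   0.02415   0.03623
  E         0.08871      0.84      1.25
  solve Keq expr → x = 0.01208; check Q = 15.54

x = 0.01208 M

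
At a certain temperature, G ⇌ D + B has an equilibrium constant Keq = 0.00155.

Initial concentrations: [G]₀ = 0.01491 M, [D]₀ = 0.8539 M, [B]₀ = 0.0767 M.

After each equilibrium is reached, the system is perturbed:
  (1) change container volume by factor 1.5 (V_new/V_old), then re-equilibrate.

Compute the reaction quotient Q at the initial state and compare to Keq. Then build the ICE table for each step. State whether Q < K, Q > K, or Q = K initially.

Q₀ = 4.393; Q > K (proceeds reverse)

Q₀ = 4.393 vs Keq = 0.00155 ⇒ Q>K, reverse
Step 1:
                    G           D           B
  I           0.01491      0.8539      0.0767
  C           0.07652    -0.07652    -0.07652
  E           0.09143      0.7774  1.8230e-04
  solve Keq expr → x = -0.07652; check Q = 0.00155
Then change container volume by factor 1.5 (V_new/V_old).
Step 2:
                    G           D           B
  I           0.06095      0.5183  1.2153e-04
  C       -6.0563e-05  6.0563e-05  6.0563e-05
  E           0.06089      0.5183  1.8209e-04
  solve Keq expr → x = 6.0563e-05; check Q = 0.00155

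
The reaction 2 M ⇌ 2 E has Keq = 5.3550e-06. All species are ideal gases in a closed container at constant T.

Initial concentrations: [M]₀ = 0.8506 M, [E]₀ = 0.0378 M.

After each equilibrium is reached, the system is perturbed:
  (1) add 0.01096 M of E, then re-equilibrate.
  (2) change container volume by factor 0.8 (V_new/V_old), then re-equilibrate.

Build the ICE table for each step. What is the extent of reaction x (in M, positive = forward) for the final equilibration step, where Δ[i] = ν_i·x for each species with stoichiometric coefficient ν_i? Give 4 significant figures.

Q₀ = 0.001975 vs Keq = 5.3550e-06 ⇒ Q>K, reverse
Step 1:
                  M         E
  I          0.8506    0.0378
  C         0.03575  -0.03575
  E          0.8863  0.002051
  solve Keq expr → x = -0.01787; check Q = 5.3550e-06
Then add 0.01096 M of E.
Step 2:
                  M         E
  I          0.8863   0.01301
  C         0.01093  -0.01093
  E          0.8973  0.002076
  solve Keq expr → x = -0.005467; check Q = 5.3550e-06
Then change container volume by factor 0.8 (V_new/V_old).
Step 3:
                  M         E
  I           1.122  0.002595
  C               0         0
  E           1.122  0.002595
  solve Keq expr → x = 0; check Q = 5.3550e-06

x = 0 M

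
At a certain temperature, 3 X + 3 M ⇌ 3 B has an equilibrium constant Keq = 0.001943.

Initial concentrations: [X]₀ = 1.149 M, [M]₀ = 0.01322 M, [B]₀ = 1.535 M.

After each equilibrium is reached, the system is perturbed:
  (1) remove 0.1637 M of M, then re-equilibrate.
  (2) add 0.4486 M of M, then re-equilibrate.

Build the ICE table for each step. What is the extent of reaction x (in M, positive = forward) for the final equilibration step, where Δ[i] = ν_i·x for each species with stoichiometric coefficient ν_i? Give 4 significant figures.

Q₀ = 1.0320e+06 vs Keq = 0.001943 ⇒ Q>K, reverse
Step 1:
                    X           M           B
  init          1.149     0.01322       1.535
  Δ             1.186       1.186      -1.186
  eq            2.335       1.199      0.3493
  solve Keq expr → x = -0.3952; check Q = 0.001943
Then remove 0.1637 M of M.
Step 2:
                    X           M           B
  init          2.335       1.035      0.3493
  Δ           0.03347     0.03347    -0.03347
  eq            2.368       1.069      0.3158
  solve Keq expr → x = -0.01116; check Q = 0.001943
Then add 0.4486 M of M.
Step 3:
                    X           M           B
  init          2.368       1.517      0.3158
  Δ          -0.08996    -0.08996     0.08996
  eq            2.278       1.427      0.4058
  solve Keq expr → x = 0.02999; check Q = 0.001943

x = 0.02999 M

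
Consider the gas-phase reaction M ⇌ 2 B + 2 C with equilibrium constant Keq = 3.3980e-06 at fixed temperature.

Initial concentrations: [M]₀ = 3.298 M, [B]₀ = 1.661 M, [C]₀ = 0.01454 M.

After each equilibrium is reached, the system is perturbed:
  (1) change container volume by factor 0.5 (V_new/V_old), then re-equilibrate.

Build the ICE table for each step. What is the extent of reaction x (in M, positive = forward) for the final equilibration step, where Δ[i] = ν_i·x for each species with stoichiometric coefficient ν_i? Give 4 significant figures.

Q₀ = 1.7686e-04 vs Keq = 3.3980e-06 ⇒ Q>K, reverse
Step 1:
                    M           B           C
  init          3.298       1.661     0.01454
  Δ          0.006254    -0.01251    -0.01251
  eq            3.304       1.648    0.002033
  solve Keq expr → x = -0.006254; check Q = 3.3980e-06
Then change container volume by factor 0.5 (V_new/V_old).
Step 2:
                    M           B           C
  init          6.609       3.297    0.004065
  Δ          0.001313   -0.002627   -0.002627
  eq             6.61       3.294    0.001439
  solve Keq expr → x = -0.001313; check Q = 3.3980e-06

x = -0.001313 M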